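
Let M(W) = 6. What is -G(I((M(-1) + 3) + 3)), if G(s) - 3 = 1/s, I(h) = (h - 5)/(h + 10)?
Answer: -43/7 ≈ -6.1429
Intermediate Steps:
I(h) = (-5 + h)/(10 + h)
G(s) = 3 + 1/s
-G(I((M(-1) + 3) + 3)) = -(3 + 1/((-5 + ((6 + 3) + 3))/(10 + ((6 + 3) + 3)))) = -(3 + 1/((-5 + (9 + 3))/(10 + (9 + 3)))) = -(3 + 1/((-5 + 12)/(10 + 12))) = -(3 + 1/(7/22)) = -(3 + 22/7) = -1*43/7 = -43/7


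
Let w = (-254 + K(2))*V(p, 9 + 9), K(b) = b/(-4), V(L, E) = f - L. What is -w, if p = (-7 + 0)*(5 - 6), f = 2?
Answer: -2545/2 ≈ -1272.5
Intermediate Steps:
p = 7 (p = -7*(-1) = 7)
V(L, E) = 2 - L
K(b) = -b/4 (K(b) = b*(-¼) = -b/4)
w = 2545/2 (w = (-254 - ¼*2)*(2 - 1*7) = (-254 - ½)*(2 - 7) = -509/2*(-5) = 2545/2 ≈ 1272.5)
-w = -1*2545/2 = -2545/2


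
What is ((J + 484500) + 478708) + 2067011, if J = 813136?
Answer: 3843355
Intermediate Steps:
((J + 484500) + 478708) + 2067011 = ((813136 + 484500) + 478708) + 2067011 = (1297636 + 478708) + 2067011 = 1776344 + 2067011 = 3843355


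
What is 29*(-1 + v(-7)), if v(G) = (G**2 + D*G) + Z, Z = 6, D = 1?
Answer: 1363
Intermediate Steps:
v(G) = 6 + G + G**2 (v(G) = (G**2 + 1*G) + 6 = (G**2 + G) + 6 = (G + G**2) + 6 = 6 + G + G**2)
29*(-1 + v(-7)) = 29*(-1 + (6 - 7 + (-7)**2)) = 29*(-1 + (6 - 7 + 49)) = 29*(-1 + 48) = 29*47 = 1363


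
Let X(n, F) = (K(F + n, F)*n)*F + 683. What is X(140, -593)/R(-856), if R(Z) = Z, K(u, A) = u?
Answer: -37608743/856 ≈ -43935.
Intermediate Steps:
X(n, F) = 683 + F*n*(F + n) (X(n, F) = ((F + n)*n)*F + 683 = (n*(F + n))*F + 683 = F*n*(F + n) + 683 = 683 + F*n*(F + n))
X(140, -593)/R(-856) = (683 - 593*140*(-593 + 140))/(-856) = (683 - 593*140*(-453))*(-1/856) = (683 + 37608060)*(-1/856) = 37608743*(-1/856) = -37608743/856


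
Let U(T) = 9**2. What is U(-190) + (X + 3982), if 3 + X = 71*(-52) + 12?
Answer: 380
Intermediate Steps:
X = -3683 (X = -3 + (71*(-52) + 12) = -3 + (-3692 + 12) = -3 - 3680 = -3683)
U(T) = 81
U(-190) + (X + 3982) = 81 + (-3683 + 3982) = 81 + 299 = 380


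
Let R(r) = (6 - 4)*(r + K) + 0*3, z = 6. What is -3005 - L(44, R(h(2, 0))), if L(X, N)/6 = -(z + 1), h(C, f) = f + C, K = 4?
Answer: -2963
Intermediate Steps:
h(C, f) = C + f
R(r) = 8 + 2*r (R(r) = (6 - 4)*(r + 4) + 0*3 = 2*(4 + r) + 0 = (8 + 2*r) + 0 = 8 + 2*r)
L(X, N) = -42 (L(X, N) = 6*(-(6 + 1)) = 6*(-1*7) = 6*(-7) = -42)
-3005 - L(44, R(h(2, 0))) = -3005 - 1*(-42) = -3005 + 42 = -2963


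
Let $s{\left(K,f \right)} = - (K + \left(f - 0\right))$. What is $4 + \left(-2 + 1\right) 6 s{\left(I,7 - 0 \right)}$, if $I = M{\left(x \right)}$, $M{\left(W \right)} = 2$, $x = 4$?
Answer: $58$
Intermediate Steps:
$I = 2$
$s{\left(K,f \right)} = - K - f$ ($s{\left(K,f \right)} = - (K + \left(f + 0\right)) = - (K + f) = - K - f$)
$4 + \left(-2 + 1\right) 6 s{\left(I,7 - 0 \right)} = 4 + \left(-2 + 1\right) 6 \left(\left(-1\right) 2 - \left(7 - 0\right)\right) = 4 + \left(-1\right) 6 \left(-2 - \left(7 + 0\right)\right) = 4 - 6 \left(-2 - 7\right) = 4 - -54 = 4 + 54 = 58$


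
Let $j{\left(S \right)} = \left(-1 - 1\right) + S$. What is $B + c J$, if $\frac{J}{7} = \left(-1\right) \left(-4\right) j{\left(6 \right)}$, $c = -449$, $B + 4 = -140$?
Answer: $-50432$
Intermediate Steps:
$B = -144$ ($B = -4 - 140 = -144$)
$j{\left(S \right)} = -2 + S$
$J = 112$ ($J = 7 \left(-1\right) \left(-4\right) \left(-2 + 6\right) = 7 \cdot 4 \cdot 4 = 7 \cdot 16 = 112$)
$B + c J = -144 - 50288 = -50432$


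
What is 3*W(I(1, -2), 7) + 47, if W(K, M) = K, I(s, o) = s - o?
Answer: 56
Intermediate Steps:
3*W(I(1, -2), 7) + 47 = 3*(1 - 1*(-2)) + 47 = 3*(1 + 2) + 47 = 3*3 + 47 = 9 + 47 = 56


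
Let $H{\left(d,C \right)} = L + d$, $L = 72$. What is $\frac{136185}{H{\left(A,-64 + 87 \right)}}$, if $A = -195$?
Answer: $- \frac{45395}{41} \approx -1107.2$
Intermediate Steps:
$H{\left(d,C \right)} = 72 + d$
$\frac{136185}{H{\left(A,-64 + 87 \right)}} = \frac{136185}{72 - 195} = \frac{136185}{-123} = 136185 \left(- \frac{1}{123}\right) = - \frac{45395}{41}$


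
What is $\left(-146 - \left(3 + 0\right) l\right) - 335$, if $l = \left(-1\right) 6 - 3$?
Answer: $-454$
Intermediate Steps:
$l = -9$ ($l = -6 - 3 = -9$)
$\left(-146 - \left(3 + 0\right) l\right) - 335 = \left(-146 - \left(3 + 0\right) \left(-9\right)\right) - 335 = \left(-146 - 3 \left(-9\right)\right) - 335 = \left(-146 - -27\right) - 335 = \left(-146 + 27\right) - 335 = -119 - 335 = -454$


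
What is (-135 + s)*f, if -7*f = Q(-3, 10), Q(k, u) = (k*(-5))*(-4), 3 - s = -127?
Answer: -300/7 ≈ -42.857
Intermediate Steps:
s = 130 (s = 3 - 1*(-127) = 3 + 127 = 130)
Q(k, u) = 20*k (Q(k, u) = -5*k*(-4) = 20*k)
f = 60/7 (f = -20*(-3)/7 = -⅐*(-60) = 60/7 ≈ 8.5714)
(-135 + s)*f = (-135 + 130)*(60/7) = -5*60/7 = -300/7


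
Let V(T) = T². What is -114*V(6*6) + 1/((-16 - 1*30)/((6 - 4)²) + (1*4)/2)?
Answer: -2807138/19 ≈ -1.4774e+5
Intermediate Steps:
-114*V(6*6) + 1/((-16 - 1*30)/((6 - 4)²) + (1*4)/2) = -114*(6*6)² + 1/((-16 - 1*30)/((6 - 4)²) + (1*4)/2) = -114*36² + 1/((-16 - 30)/(2²) + 4*(½)) = -114*1296 + 1/(-46/4 + 2) = -147744 + 1/(-46*¼ + 2) = -147744 + 1/(-23/2 + 2) = -147744 + 1/(-19/2) = -147744 - 2/19 = -2807138/19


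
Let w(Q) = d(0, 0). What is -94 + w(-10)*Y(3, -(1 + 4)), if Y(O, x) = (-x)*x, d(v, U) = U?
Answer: -94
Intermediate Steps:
w(Q) = 0
Y(O, x) = -x²
-94 + w(-10)*Y(3, -(1 + 4)) = -94 + 0*(-(-(1 + 4))²) = -94 + 0*(-(-1*5)²) = -94 + 0*(-1*(-5)²) = -94 + 0*(-1*25) = -94 + 0*(-25) = -94 + 0 = -94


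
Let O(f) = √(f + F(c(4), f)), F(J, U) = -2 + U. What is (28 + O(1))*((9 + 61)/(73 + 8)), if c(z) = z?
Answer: 1960/81 ≈ 24.198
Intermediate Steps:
O(f) = √(-2 + 2*f) (O(f) = √(f + (-2 + f)) = √(-2 + 2*f))
(28 + O(1))*((9 + 61)/(73 + 8)) = (28 + √(-2 + 2*1))*((9 + 61)/(73 + 8)) = (28 + √(-2 + 2))*(70/81) = (28 + √0)*(70*(1/81)) = (28 + 0)*(70/81) = 28*(70/81) = 1960/81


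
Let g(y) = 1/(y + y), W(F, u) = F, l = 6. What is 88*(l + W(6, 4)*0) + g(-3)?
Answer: 3167/6 ≈ 527.83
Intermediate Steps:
g(y) = 1/(2*y)
88*(l + W(6, 4)*0) + g(-3) = 88*(6 + 6*0) + (1/2)/(-3) = 88*(6 + 0) + (1/2)*(-1/3) = 88*6 - 1/6 = 528 - 1/6 = 3167/6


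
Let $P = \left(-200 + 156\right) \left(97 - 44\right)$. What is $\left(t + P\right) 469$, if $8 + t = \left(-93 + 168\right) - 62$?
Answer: $-1091363$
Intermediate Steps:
$P = -2332$ ($P = \left(-44\right) 53 = -2332$)
$t = 5$ ($t = -8 + \left(\left(-93 + 168\right) - 62\right) = -8 + \left(75 - 62\right) = -8 + 13 = 5$)
$\left(t + P\right) 469 = \left(5 - 2332\right) 469 = \left(-2327\right) 469 = -1091363$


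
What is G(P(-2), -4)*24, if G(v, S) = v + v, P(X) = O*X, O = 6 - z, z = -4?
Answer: -960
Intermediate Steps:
O = 10 (O = 6 - 1*(-4) = 6 + 4 = 10)
P(X) = 10*X
G(v, S) = 2*v
G(P(-2), -4)*24 = (2*(10*(-2)))*24 = (2*(-20))*24 = -40*24 = -960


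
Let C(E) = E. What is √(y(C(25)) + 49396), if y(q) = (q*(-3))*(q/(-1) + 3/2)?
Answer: √204634/2 ≈ 226.18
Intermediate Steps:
y(q) = -3*q*(3/2 - q) (y(q) = (-3*q)*(q*(-1) + 3*(½)) = (-3*q)*(-q + 3/2) = (-3*q)*(3/2 - q) = -3*q*(3/2 - q))
√(y(C(25)) + 49396) = √((3/2)*25*(-3 + 2*25) + 49396) = √((3/2)*25*(-3 + 50) + 49396) = √((3/2)*25*47 + 49396) = √(3525/2 + 49396) = √(102317/2) = √204634/2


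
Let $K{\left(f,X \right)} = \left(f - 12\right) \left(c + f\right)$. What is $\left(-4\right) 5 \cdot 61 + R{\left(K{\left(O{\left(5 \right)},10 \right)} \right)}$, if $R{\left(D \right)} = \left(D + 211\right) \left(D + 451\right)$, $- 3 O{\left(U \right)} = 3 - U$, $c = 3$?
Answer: $\frac{5520805}{81} \approx 68158.0$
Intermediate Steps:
$O{\left(U \right)} = -1 + \frac{U}{3}$ ($O{\left(U \right)} = - \frac{3 - U}{3} = -1 + \frac{U}{3}$)
$K{\left(f,X \right)} = \left(-12 + f\right) \left(3 + f\right)$ ($K{\left(f,X \right)} = \left(f - 12\right) \left(3 + f\right) = \left(-12 + f\right) \left(3 + f\right)$)
$R{\left(D \right)} = \left(211 + D\right) \left(451 + D\right)$
$\left(-4\right) 5 \cdot 61 + R{\left(K{\left(O{\left(5 \right)},10 \right)} \right)} = \left(-4\right) 5 \cdot 61 + \left(95161 + \left(-36 + \left(-1 + \frac{1}{3} \cdot 5\right)^{2} - 9 \left(-1 + \frac{1}{3} \cdot 5\right)\right)^{2} + 662 \left(-36 + \left(-1 + \frac{1}{3} \cdot 5\right)^{2} - 9 \left(-1 + \frac{1}{3} \cdot 5\right)\right)\right) = \left(-20\right) 61 + \left(95161 + \left(-36 + \left(-1 + \frac{5}{3}\right)^{2} - 9 \left(-1 + \frac{5}{3}\right)\right)^{2} + 662 \left(-36 + \left(-1 + \frac{5}{3}\right)^{2} - 9 \left(-1 + \frac{5}{3}\right)\right)\right) = -1220 + \left(95161 + \left(-36 + \left(\frac{2}{3}\right)^{2} - 6\right)^{2} + 662 \left(-36 + \left(\frac{2}{3}\right)^{2} - 6\right)\right) = -1220 + \left(95161 + \left(-36 + \frac{4}{9} - 6\right)^{2} + 662 \left(-36 + \frac{4}{9} - 6\right)\right) = -1220 + \left(95161 + \left(- \frac{374}{9}\right)^{2} + 662 \left(- \frac{374}{9}\right)\right) = -1220 + \left(95161 + \frac{139876}{81} - \frac{247588}{9}\right) = -1220 + \frac{5619625}{81} = \frac{5520805}{81}$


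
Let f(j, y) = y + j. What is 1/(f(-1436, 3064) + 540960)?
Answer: 1/542588 ≈ 1.8430e-6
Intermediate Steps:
f(j, y) = j + y
1/(f(-1436, 3064) + 540960) = 1/((-1436 + 3064) + 540960) = 1/(1628 + 540960) = 1/542588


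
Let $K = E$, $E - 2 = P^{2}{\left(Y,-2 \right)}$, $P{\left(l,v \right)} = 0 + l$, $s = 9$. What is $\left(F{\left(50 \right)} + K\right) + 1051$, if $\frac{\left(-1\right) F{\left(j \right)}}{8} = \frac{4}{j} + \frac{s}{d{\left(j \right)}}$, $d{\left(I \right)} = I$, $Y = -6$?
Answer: $\frac{27173}{25} \approx 1086.9$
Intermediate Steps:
$P{\left(l,v \right)} = l$
$E = 38$ ($E = 2 + \left(-6\right)^{2} = 2 + 36 = 38$)
$F{\left(j \right)} = - \frac{104}{j}$ ($F{\left(j \right)} = - 8 \left(\frac{4}{j} + \frac{9}{j}\right) = - 8 \frac{13}{j} = - \frac{104}{j}$)
$K = 38$
$\left(F{\left(50 \right)} + K\right) + 1051 = \left(- \frac{104}{50} + 38\right) + 1051 = \left(\left(-104\right) \frac{1}{50} + 38\right) + 1051 = \left(- \frac{52}{25} + 38\right) + 1051 = \frac{898}{25} + 1051 = \frac{27173}{25}$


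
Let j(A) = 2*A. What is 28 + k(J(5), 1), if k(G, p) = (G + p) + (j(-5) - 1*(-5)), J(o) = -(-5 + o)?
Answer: 24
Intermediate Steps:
J(o) = 5 - o
k(G, p) = -5 + G + p (k(G, p) = (G + p) + (2*(-5) - 1*(-5)) = (G + p) + (-10 + 5) = (G + p) - 5 = -5 + G + p)
28 + k(J(5), 1) = 28 + (-5 + (5 - 1*5) + 1) = 28 + (-5 + (5 - 5) + 1) = 28 + (-5 + 0 + 1) = 28 - 4 = 24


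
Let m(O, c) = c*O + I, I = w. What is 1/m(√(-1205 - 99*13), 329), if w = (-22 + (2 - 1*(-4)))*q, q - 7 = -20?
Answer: 52/67444959 - 329*I*√623/134889918 ≈ 7.71e-7 - 6.0878e-5*I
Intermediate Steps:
q = -13 (q = 7 - 20 = -13)
w = 208 (w = (-22 + (2 - 1*(-4)))*(-13) = (-22 + (2 + 4))*(-13) = (-22 + 6)*(-13) = -16*(-13) = 208)
I = 208
m(O, c) = 208 + O*c (m(O, c) = c*O + 208 = O*c + 208 = 208 + O*c)
1/m(√(-1205 - 99*13), 329) = 1/(208 + √(-1205 - 99*13)*329) = 1/(208 + √(-1205 - 1287)*329) = 1/(208 + √(-2492)*329) = 1/(208 + (2*I*√623)*329) = 1/(208 + 658*I*√623)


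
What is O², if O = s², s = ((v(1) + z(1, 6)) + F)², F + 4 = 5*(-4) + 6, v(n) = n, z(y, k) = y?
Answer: 4294967296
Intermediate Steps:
F = -18 (F = -4 + (5*(-4) + 6) = -4 + (-20 + 6) = -4 - 14 = -18)
s = 256 (s = ((1 + 1) - 18)² = (2 - 18)² = (-16)² = 256)
O = 65536 (O = 256² = 65536)
O² = 65536² = 4294967296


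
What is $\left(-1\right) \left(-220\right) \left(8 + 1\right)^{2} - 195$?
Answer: $17625$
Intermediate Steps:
$\left(-1\right) \left(-220\right) \left(8 + 1\right)^{2} - 195 = 220 \cdot 9^{2} - 195 = 220 \cdot 81 - 195 = 17820 - 195 = 17625$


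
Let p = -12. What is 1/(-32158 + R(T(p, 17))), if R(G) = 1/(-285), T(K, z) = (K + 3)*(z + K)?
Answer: -285/9165031 ≈ -3.1096e-5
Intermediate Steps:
T(K, z) = (3 + K)*(K + z)
R(G) = -1/285
1/(-32158 + R(T(p, 17))) = 1/(-32158 - 1/285) = 1/(-9165031/285) = -285/9165031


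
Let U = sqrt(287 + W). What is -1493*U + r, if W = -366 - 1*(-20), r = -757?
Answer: -757 - 1493*I*sqrt(59) ≈ -757.0 - 11468.0*I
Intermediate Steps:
W = -346 (W = -366 + 20 = -346)
U = I*sqrt(59) (U = sqrt(287 - 346) = sqrt(-59) = I*sqrt(59) ≈ 7.6811*I)
-1493*U + r = -1493*I*sqrt(59) - 757 = -757 - 1493*I*sqrt(59)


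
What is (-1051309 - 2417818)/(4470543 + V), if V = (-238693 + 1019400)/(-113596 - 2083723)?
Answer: -7622778670513/9823208293510 ≈ -0.77600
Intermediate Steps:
V = -780707/2197319 (V = 780707/(-2197319) = 780707*(-1/2197319) = -780707/2197319 ≈ -0.35530)
(-1051309 - 2417818)/(4470543 + V) = (-1051309 - 2417818)/(4470543 - 780707/2197319) = -3469127/9823208293510/2197319 = -3469127*2197319/9823208293510 = -7622778670513/9823208293510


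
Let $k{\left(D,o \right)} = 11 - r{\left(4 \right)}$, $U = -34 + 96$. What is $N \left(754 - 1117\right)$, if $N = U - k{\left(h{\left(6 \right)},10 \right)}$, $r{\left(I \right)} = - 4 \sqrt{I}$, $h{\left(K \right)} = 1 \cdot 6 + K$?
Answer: $-15609$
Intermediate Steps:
$U = 62$
$h{\left(K \right)} = 6 + K$
$k{\left(D,o \right)} = 19$ ($k{\left(D,o \right)} = 11 - - 4 \sqrt{4} = 11 - \left(-4\right) 2 = 11 - -8 = 11 + 8 = 19$)
$N = 43$ ($N = 62 - 19 = 43$)
$N \left(754 - 1117\right) = 43 \left(754 - 1117\right) = 43 \left(-363\right) = -15609$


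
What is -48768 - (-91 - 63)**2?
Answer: -72484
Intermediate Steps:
-48768 - (-91 - 63)**2 = -48768 - 1*(-154)**2 = -48768 - 1*23716 = -48768 - 23716 = -72484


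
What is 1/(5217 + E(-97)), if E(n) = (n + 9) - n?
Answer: 1/5226 ≈ 0.00019135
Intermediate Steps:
E(n) = 9 (E(n) = (9 + n) - n = 9)
1/(5217 + E(-97)) = 1/(5217 + 9) = 1/5226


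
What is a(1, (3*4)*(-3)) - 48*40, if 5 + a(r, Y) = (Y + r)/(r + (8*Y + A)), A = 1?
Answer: -550515/286 ≈ -1924.9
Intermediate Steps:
a(r, Y) = -5 + (Y + r)/(1 + r + 8*Y) (a(r, Y) = -5 + (Y + r)/(r + (8*Y + 1)) = -5 + (Y + r)/(r + (1 + 8*Y)) = -5 + (Y + r)/(1 + r + 8*Y))
a(1, (3*4)*(-3)) - 48*40 = (-5 - 39*3*4*(-3) - 4*1)/(1 + 1 + 8*((3*4)*(-3))) - 48*40 = (-5 - 468*(-3) - 4)/(1 + 1 + 8*(12*(-3))) - 1920 = (-5 - 39*(-36) - 4)/(1 + 1 + 8*(-36)) - 1920 = (-5 + 1404 - 4)/(1 + 1 - 288) - 1920 = 1395/(-286) - 1920 = -1/286*1395 - 1920 = -1395/286 - 1920 = -550515/286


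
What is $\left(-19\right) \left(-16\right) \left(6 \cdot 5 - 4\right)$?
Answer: $7904$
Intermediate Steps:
$\left(-19\right) \left(-16\right) \left(6 \cdot 5 - 4\right) = 304 \left(30 - 4\right) = 304 \cdot 26 = 7904$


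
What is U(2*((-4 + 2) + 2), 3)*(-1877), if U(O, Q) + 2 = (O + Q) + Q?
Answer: -7508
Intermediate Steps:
U(O, Q) = -2 + O + 2*Q (U(O, Q) = -2 + ((O + Q) + Q) = -2 + (O + 2*Q) = -2 + O + 2*Q)
U(2*((-4 + 2) + 2), 3)*(-1877) = (-2 + 2*((-4 + 2) + 2) + 2*3)*(-1877) = (-2 + 2*(-2 + 2) + 6)*(-1877) = (-2 + 2*0 + 6)*(-1877) = (-2 + 0 + 6)*(-1877) = 4*(-1877) = -7508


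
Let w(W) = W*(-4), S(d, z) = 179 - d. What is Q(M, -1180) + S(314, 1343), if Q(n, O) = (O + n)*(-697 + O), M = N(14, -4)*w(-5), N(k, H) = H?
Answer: 2364885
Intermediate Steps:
w(W) = -4*W
M = -80 (M = -(-16)*(-5) = -4*20 = -80)
Q(n, O) = (-697 + O)*(O + n)
Q(M, -1180) + S(314, 1343) = ((-1180)² - 697*(-1180) - 697*(-80) - 1180*(-80)) + (179 - 1*314) = (1392400 + 822460 + 55760 + 94400) + (179 - 314) = 2365020 - 135 = 2364885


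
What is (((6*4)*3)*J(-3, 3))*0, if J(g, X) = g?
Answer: 0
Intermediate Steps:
(((6*4)*3)*J(-3, 3))*0 = (((6*4)*3)*(-3))*0 = ((24*3)*(-3))*0 = (72*(-3))*0 = -216*0 = 0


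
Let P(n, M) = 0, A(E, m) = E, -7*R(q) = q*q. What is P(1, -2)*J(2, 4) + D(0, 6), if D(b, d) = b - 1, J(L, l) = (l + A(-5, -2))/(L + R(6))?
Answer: -1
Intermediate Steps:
R(q) = -q²/7 (R(q) = -q*q/7 = -q²/7)
J(L, l) = (-5 + l)/(-36/7 + L) (J(L, l) = (l - 5)/(L - ⅐*6²) = (-5 + l)/(L - ⅐*36) = (-5 + l)/(L - 36/7) = (-5 + l)/(-36/7 + L))
D(b, d) = -1 + b
P(1, -2)*J(2, 4) + D(0, 6) = 0*(7*(-5 + 4)/(-36 + 7*2)) + (-1 + 0) = 0*(7*(-1)/(-36 + 14)) - 1 = 0*(7*(-1)/(-22)) - 1 = 0*(7*(-1/22)*(-1)) - 1 = 0*(7/22) - 1 = 0 - 1 = -1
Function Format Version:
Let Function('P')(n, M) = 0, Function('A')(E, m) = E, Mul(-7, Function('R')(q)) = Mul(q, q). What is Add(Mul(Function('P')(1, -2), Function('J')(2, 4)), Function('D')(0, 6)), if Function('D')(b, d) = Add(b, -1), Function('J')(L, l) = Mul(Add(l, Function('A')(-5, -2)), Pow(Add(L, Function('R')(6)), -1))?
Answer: -1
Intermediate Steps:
Function('R')(q) = Mul(Rational(-1, 7), Pow(q, 2)) (Function('R')(q) = Mul(Rational(-1, 7), Mul(q, q)) = Mul(Rational(-1, 7), Pow(q, 2)))
Function('J')(L, l) = Mul(Pow(Add(Rational(-36, 7), L), -1), Add(-5, l)) (Function('J')(L, l) = Mul(Add(l, -5), Pow(Add(L, Mul(Rational(-1, 7), Pow(6, 2))), -1)) = Mul(Add(-5, l), Pow(Add(L, Mul(Rational(-1, 7), 36)), -1)) = Mul(Add(-5, l), Pow(Add(L, Rational(-36, 7)), -1)) = Mul(Add(-5, l), Pow(Add(Rational(-36, 7), L), -1)) = Mul(Pow(Add(Rational(-36, 7), L), -1), Add(-5, l)))
Function('D')(b, d) = Add(-1, b)
Add(Mul(Function('P')(1, -2), Function('J')(2, 4)), Function('D')(0, 6)) = Add(Mul(0, Mul(7, Pow(Add(-36, Mul(7, 2)), -1), Add(-5, 4))), Add(-1, 0)) = Add(Mul(0, Mul(7, Pow(Add(-36, 14), -1), -1)), -1) = Add(Mul(0, Mul(7, Pow(-22, -1), -1)), -1) = Add(Mul(0, Mul(7, Rational(-1, 22), -1)), -1) = Add(Mul(0, Rational(7, 22)), -1) = Add(0, -1) = -1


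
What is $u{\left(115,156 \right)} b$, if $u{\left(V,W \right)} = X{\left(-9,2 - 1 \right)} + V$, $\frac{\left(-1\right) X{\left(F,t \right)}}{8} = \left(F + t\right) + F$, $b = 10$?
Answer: $2510$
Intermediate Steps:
$X{\left(F,t \right)} = - 16 F - 8 t$ ($X{\left(F,t \right)} = - 8 \left(\left(F + t\right) + F\right) = - 8 \left(t + 2 F\right) = - 16 F - 8 t$)
$u{\left(V,W \right)} = 136 + V$ ($u{\left(V,W \right)} = \left(\left(-16\right) \left(-9\right) - 8 \left(2 - 1\right)\right) + V = \left(144 - 8 \left(2 - 1\right)\right) + V = \left(144 - 8\right) + V = 136 + V$)
$u{\left(115,156 \right)} b = \left(136 + 115\right) 10 = 251 \cdot 10 = 2510$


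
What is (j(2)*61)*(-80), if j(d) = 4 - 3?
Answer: -4880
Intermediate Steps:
j(d) = 1
(j(2)*61)*(-80) = (1*61)*(-80) = 61*(-80) = -4880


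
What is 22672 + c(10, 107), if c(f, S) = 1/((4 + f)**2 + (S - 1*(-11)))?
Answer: 7119009/314 ≈ 22672.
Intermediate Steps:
c(f, S) = 1/(11 + S + (4 + f)**2) (c(f, S) = 1/((4 + f)**2 + (S + 11)) = 1/((4 + f)**2 + (11 + S)) = 1/(11 + S + (4 + f)**2))
22672 + c(10, 107) = 22672 + 1/(11 + 107 + (4 + 10)**2) = 22672 + 1/(11 + 107 + 14**2) = 22672 + 1/(11 + 107 + 196) = 22672 + 1/314 = 7119009/314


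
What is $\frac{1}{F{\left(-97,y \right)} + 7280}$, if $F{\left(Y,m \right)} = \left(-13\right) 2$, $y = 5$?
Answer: $\frac{1}{7254} \approx 0.00013786$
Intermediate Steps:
$F{\left(Y,m \right)} = -26$
$\frac{1}{F{\left(-97,y \right)} + 7280} = \frac{1}{-26 + 7280} = \frac{1}{7254}$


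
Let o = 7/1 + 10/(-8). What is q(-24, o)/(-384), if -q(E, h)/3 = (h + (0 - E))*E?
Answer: -357/64 ≈ -5.5781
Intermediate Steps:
o = 23/4 (o = 7*1 + 10*(-1/8) = 7 - 5/4 = 23/4 ≈ 5.7500)
q(E, h) = -3*E*(h - E) (q(E, h) = -3*(h + (0 - E))*E = -3*(h - E)*E = -3*E*(h - E))
q(-24, o)/(-384) = (3*(-24)*(-24 - 1*23/4))/(-384) = (3*(-24)*(-24 - 23/4))*(-1/384) = (3*(-24)*(-119/4))*(-1/384) = 2142*(-1/384) = -357/64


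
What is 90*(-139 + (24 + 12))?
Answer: -9270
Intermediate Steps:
90*(-139 + (24 + 12)) = 90*(-139 + 36) = 90*(-103) = -9270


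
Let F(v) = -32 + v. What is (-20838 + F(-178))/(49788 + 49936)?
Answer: -5262/24931 ≈ -0.21106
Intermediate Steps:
(-20838 + F(-178))/(49788 + 49936) = (-20838 + (-32 - 178))/(49788 + 49936) = (-20838 - 210)/99724 = -21048*1/99724 = -5262/24931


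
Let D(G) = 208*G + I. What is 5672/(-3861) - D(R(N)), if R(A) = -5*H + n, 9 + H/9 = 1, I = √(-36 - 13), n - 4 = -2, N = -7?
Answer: -290723528/3861 - 7*I ≈ -75298.0 - 7.0*I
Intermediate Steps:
n = 2 (n = 4 - 2 = 2)
I = 7*I (I = √(-49) = 7*I ≈ 7.0*I)
H = -72 (H = -81 + 9*1 = -81 + 9 = -72)
R(A) = 362 (R(A) = -5*(-72) + 2 = 360 + 2 = 362)
D(G) = 7*I + 208*G (D(G) = 208*G + 7*I = 7*I + 208*G)
5672/(-3861) - D(R(N)) = 5672/(-3861) - (7*I + 208*362) = 5672*(-1/3861) - (7*I + 75296) = -5672/3861 - (75296 + 7*I) = -5672/3861 + (-75296 - 7*I) = -290723528/3861 - 7*I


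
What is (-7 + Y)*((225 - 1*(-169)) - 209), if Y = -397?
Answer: -74740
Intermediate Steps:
(-7 + Y)*((225 - 1*(-169)) - 209) = (-7 - 397)*((225 - 1*(-169)) - 209) = -404*((225 + 169) - 209) = -404*(394 - 209) = -404*185 = -74740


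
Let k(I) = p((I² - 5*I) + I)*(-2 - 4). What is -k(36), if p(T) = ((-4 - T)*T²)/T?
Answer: -7990272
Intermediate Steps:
p(T) = T*(-4 - T) (p(T) = (T²*(-4 - T))/T = T*(-4 - T))
k(I) = 6*(I² - 4*I)*(4 + I² - 4*I) (k(I) = (-((I² - 5*I) + I)*(4 + ((I² - 5*I) + I)))*(-2 - 4) = -(I² - 4*I)*(4 + (I² - 4*I))*(-6) = -(I² - 4*I)*(4 + I² - 4*I)*(-6) = 6*(I² - 4*I)*(4 + I² - 4*I))
-k(36) = -6*36*(-4 + 36)*(4 + 36*(-4 + 36)) = -6*36*32*(4 + 36*32) = -6*36*32*(4 + 1152) = -6*36*32*1156 = -1*7990272 = -7990272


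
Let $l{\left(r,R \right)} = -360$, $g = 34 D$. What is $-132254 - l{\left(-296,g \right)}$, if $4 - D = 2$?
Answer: $-131894$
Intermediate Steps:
$D = 2$ ($D = 4 - 2 = 2$)
$g = 68$ ($g = 34 \cdot 2 = 68$)
$-132254 - l{\left(-296,g \right)} = -132254 - -360 = -132254 + 360 = -131894$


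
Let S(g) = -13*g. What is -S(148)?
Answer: 1924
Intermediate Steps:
-S(148) = -(-13)*148 = -1*(-1924) = 1924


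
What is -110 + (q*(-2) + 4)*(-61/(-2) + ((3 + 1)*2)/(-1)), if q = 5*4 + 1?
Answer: -965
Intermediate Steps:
q = 21 (q = 20 + 1 = 21)
-110 + (q*(-2) + 4)*(-61/(-2) + ((3 + 1)*2)/(-1)) = -110 + (21*(-2) + 4)*(-61/(-2) + ((3 + 1)*2)/(-1)) = -110 + (-42 + 4)*(-61*(-1/2) + (4*2)*(-1)) = -110 - 38*(61/2 + 8*(-1)) = -110 - 38*(61/2 - 8) = -110 - 38*45/2 = -110 - 855 = -965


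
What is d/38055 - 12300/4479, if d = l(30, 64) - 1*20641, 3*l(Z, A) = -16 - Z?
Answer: -560596217/170448345 ≈ -3.2890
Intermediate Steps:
l(Z, A) = -16/3 - Z/3 (l(Z, A) = (-16 - Z)/3 = -16/3 - Z/3)
d = -61969/3 (d = (-16/3 - ⅓*30) - 1*20641 = (-16/3 - 10) - 20641 = -46/3 - 20641 = -61969/3 ≈ -20656.)
d/38055 - 12300/4479 = -61969/3/38055 - 12300/4479 = -61969/3*1/38055 - 12300*1/4479 = -61969/114165 - 4100/1493 = -560596217/170448345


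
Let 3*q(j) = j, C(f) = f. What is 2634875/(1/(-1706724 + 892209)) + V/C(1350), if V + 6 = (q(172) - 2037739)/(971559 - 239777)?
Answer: -6360567259812433472621/2963717100 ≈ -2.1461e+12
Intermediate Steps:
q(j) = j/3
V = -19285121/2195346 (V = -6 + ((⅓)*172 - 2037739)/(971559 - 239777) = -6 + (172/3 - 2037739)/731782 = -6 - 6113045/3*1/731782 = -6 - 6113045/2195346 = -19285121/2195346 ≈ -8.7845)
2634875/(1/(-1706724 + 892209)) + V/C(1350) = 2634875/(1/(-1706724 + 892209)) - 19285121/2195346/1350 = 2634875/(1/(-814515)) - 19285121/2195346*1/1350 = 2634875/(-1/814515) - 19285121/2963717100 = 2634875*(-814515) - 19285121/2963717100 = -2146145210625 - 19285121/2963717100 = -6360567259812433472621/2963717100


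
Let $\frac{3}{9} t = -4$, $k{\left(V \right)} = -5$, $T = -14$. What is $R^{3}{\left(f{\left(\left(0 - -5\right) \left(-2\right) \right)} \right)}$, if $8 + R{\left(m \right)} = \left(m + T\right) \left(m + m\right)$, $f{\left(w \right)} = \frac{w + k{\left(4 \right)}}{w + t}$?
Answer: $- \frac{253756362691}{14172488} \approx -17905.0$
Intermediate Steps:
$t = -12$ ($t = 3 \left(-4\right) = -12$)
$f{\left(w \right)} = \frac{-5 + w}{-12 + w}$ ($f{\left(w \right)} = \frac{w - 5}{w - 12} = \frac{-5 + w}{-12 + w}$)
$R{\left(m \right)} = -8 + 2 m \left(-14 + m\right)$ ($R{\left(m \right)} = -8 + \left(m - 14\right) \left(m + m\right) = -8 + \left(-14 + m\right) 2 m = -8 + 2 m \left(-14 + m\right)$)
$R^{3}{\left(f{\left(\left(0 - -5\right) \left(-2\right) \right)} \right)} = \left(-8 - 28 \frac{-5 + \left(0 - -5\right) \left(-2\right)}{-12 + \left(0 - -5\right) \left(-2\right)} + 2 \left(\frac{-5 + \left(0 - -5\right) \left(-2\right)}{-12 + \left(0 - -5\right) \left(-2\right)}\right)^{2}\right)^{3} = \left(-8 - 28 \frac{-5 + \left(0 + 5\right) \left(-2\right)}{-12 + \left(0 + 5\right) \left(-2\right)} + 2 \left(\frac{-5 + \left(0 + 5\right) \left(-2\right)}{-12 + \left(0 + 5\right) \left(-2\right)}\right)^{2}\right)^{3} = \left(-8 - 28 \frac{-5 + 5 \left(-2\right)}{-12 + 5 \left(-2\right)} + 2 \left(\frac{-5 + 5 \left(-2\right)}{-12 + 5 \left(-2\right)}\right)^{2}\right)^{3} = \left(-8 - 28 \frac{-5 - 10}{-12 - 10} + 2 \left(\frac{-5 - 10}{-12 - 10}\right)^{2}\right)^{3} = \left(-8 - 28 \frac{1}{-22} \left(-15\right) + 2 \left(\frac{1}{-22} \left(-15\right)\right)^{2}\right)^{3} = \left(-8 - 28 \left(\left(- \frac{1}{22}\right) \left(-15\right)\right) + 2 \left(\left(- \frac{1}{22}\right) \left(-15\right)\right)^{2}\right)^{3} = \left(-8 - \frac{210}{11} + 2 \left(\frac{15}{22}\right)^{2}\right)^{3} = \left(-8 - \frac{210}{11} + 2 \cdot \frac{225}{484}\right)^{3} = \left(-8 - \frac{210}{11} + \frac{225}{242}\right)^{3} = \left(- \frac{6331}{242}\right)^{3} = - \frac{253756362691}{14172488}$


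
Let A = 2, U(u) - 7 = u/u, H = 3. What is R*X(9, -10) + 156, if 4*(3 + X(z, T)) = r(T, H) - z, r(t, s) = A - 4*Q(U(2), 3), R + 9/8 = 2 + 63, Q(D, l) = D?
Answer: -21069/32 ≈ -658.41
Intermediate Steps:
U(u) = 8 (U(u) = 7 + u/u = 7 + 1 = 8)
R = 511/8 (R = -9/8 + (2 + 63) = -9/8 + 65 = 511/8 ≈ 63.875)
r(t, s) = -30 (r(t, s) = 2 - 4*8 = 2 - 32 = -30)
X(z, T) = -21/2 - z/4 (X(z, T) = -3 + (-30 - z)/4 = -3 + (-15/2 - z/4) = -21/2 - z/4)
R*X(9, -10) + 156 = 511*(-21/2 - ¼*9)/8 + 156 = 511*(-21/2 - 9/4)/8 + 156 = (511/8)*(-51/4) + 156 = -26061/32 + 156 = -21069/32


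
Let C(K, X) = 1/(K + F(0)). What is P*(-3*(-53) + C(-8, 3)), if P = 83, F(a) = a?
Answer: 105493/8 ≈ 13187.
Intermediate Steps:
C(K, X) = 1/K (C(K, X) = 1/(K + 0) = 1/K)
P*(-3*(-53) + C(-8, 3)) = 83*(-3*(-53) + 1/(-8)) = 83*(159 - ⅛) = 83*(1271/8) = 105493/8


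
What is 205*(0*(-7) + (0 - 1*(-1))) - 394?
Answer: -189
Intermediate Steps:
205*(0*(-7) + (0 - 1*(-1))) - 394 = 205*(0 + (0 + 1)) - 394 = 205*(0 + 1) - 394 = 205*1 - 394 = 205 - 394 = -189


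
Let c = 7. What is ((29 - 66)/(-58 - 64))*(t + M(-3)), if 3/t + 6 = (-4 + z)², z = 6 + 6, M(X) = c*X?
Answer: -44955/7076 ≈ -6.3532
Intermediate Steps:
M(X) = 7*X
z = 12
t = 3/58 (t = 3/(-6 + (-4 + 12)²) = 3/(-6 + 8²) = 3/(-6 + 64) = 3/58 ≈ 0.051724)
((29 - 66)/(-58 - 64))*(t + M(-3)) = ((29 - 66)/(-58 - 64))*(3/58 + 7*(-3)) = (-37/(-122))*(3/58 - 21) = -37*(-1/122)*(-1215/58) = (37/122)*(-1215/58) = -44955/7076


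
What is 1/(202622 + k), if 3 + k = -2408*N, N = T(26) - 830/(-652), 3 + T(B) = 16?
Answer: 163/27424685 ≈ 5.9435e-6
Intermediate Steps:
T(B) = 13 (T(B) = -3 + 16 = 13)
N = 4653/326 (N = 13 - 830/(-652) = 13 - 830*(-1/652) = 13 + 415/326 = 4653/326 ≈ 14.273)
k = -5602701/163 (k = -3 - 2408*4653/326 = -3 - 5602212/163 = -5602701/163 ≈ -34372.)
1/(202622 + k) = 1/(202622 - 5602701/163) = 1/(27424685/163) = 163/27424685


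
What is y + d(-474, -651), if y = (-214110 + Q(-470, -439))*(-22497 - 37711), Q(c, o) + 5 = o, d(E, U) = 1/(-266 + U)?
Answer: 11845684251743/917 ≈ 1.2918e+10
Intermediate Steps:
Q(c, o) = -5 + o
y = 12917867232 (y = (-214110 + (-5 - 439))*(-22497 - 37711) = (-214110 - 444)*(-60208) = -214554*(-60208) = 12917867232)
y + d(-474, -651) = 12917867232 + 1/(-266 - 651) = 12917867232 + 1/(-917) = 12917867232 - 1/917 = 11845684251743/917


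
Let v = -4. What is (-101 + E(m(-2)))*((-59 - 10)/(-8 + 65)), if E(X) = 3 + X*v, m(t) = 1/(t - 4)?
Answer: 6716/57 ≈ 117.82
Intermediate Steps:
m(t) = 1/(-4 + t)
E(X) = 3 - 4*X (E(X) = 3 + X*(-4) = 3 - 4*X)
(-101 + E(m(-2)))*((-59 - 10)/(-8 + 65)) = (-101 + (3 - 4/(-4 - 2)))*((-59 - 10)/(-8 + 65)) = (-101 + (3 - 4/(-6)))*(-69/57) = (-101 + (3 - 4*(-⅙)))*(-69*1/57) = (-101 + (3 + ⅔))*(-23/19) = (-101 + 11/3)*(-23/19) = -292/3*(-23/19) = 6716/57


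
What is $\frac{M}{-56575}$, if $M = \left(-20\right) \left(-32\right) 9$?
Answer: $- \frac{1152}{11315} \approx -0.10181$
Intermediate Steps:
$M = 5760$ ($M = 640 \cdot 9 = 5760$)
$\frac{M}{-56575} = \frac{5760}{-56575} = 5760 \left(- \frac{1}{56575}\right) = - \frac{1152}{11315}$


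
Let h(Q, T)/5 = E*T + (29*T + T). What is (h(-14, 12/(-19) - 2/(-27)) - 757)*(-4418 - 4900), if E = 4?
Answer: 1357200866/171 ≈ 7.9368e+6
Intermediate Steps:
h(Q, T) = 170*T (h(Q, T) = 5*(4*T + (29*T + T)) = 5*(4*T + 30*T) = 5*(34*T) = 170*T)
(h(-14, 12/(-19) - 2/(-27)) - 757)*(-4418 - 4900) = (170*(12/(-19) - 2/(-27)) - 757)*(-4418 - 4900) = (170*(12*(-1/19) - 2*(-1/27)) - 757)*(-9318) = (170*(-12/19 + 2/27) - 757)*(-9318) = (170*(-286/513) - 757)*(-9318) = (-48620/513 - 757)*(-9318) = -436961/513*(-9318) = 1357200866/171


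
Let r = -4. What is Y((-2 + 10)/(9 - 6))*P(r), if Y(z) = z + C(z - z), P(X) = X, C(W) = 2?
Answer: -56/3 ≈ -18.667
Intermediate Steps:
Y(z) = 2 + z (Y(z) = z + 2 = 2 + z)
Y((-2 + 10)/(9 - 6))*P(r) = (2 + (-2 + 10)/(9 - 6))*(-4) = (2 + 8/3)*(-4) = (14/3)*(-4) = -56/3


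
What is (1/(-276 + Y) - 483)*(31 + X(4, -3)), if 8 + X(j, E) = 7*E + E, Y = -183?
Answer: 221698/459 ≈ 483.00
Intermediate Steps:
X(j, E) = -8 + 8*E (X(j, E) = -8 + (7*E + E) = -8 + 8*E)
(1/(-276 + Y) - 483)*(31 + X(4, -3)) = (1/(-276 - 183) - 483)*(31 + (-8 + 8*(-3))) = (1/(-459) - 483)*(31 + (-8 - 24)) = (-1/459 - 483)*(31 - 32) = -221698/459*(-1) = 221698/459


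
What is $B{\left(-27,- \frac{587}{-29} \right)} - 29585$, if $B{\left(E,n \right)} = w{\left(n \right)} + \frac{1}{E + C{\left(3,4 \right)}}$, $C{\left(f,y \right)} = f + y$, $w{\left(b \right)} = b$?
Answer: $- \frac{17147589}{580} \approx -29565.0$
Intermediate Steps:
$B{\left(E,n \right)} = n + \frac{1}{7 + E}$ ($B{\left(E,n \right)} = n + \frac{1}{E + \left(3 + 4\right)} = n + \frac{1}{E + 7} = n + \frac{1}{7 + E}$)
$B{\left(-27,- \frac{587}{-29} \right)} - 29585 = \frac{1 + 7 \left(- \frac{587}{-29}\right) - 27 \left(- \frac{587}{-29}\right)}{7 - 27} - 29585 = \frac{1 + 7 \left(\left(-587\right) \left(- \frac{1}{29}\right)\right) - 27 \left(\left(-587\right) \left(- \frac{1}{29}\right)\right)}{-20} - 29585 = - \frac{1 + 7 \cdot \frac{587}{29} - \frac{15849}{29}}{20} - 29585 = - \frac{1 + \frac{4109}{29} - \frac{15849}{29}}{20} - 29585 = \left(- \frac{1}{20}\right) \left(- \frac{11711}{29}\right) - 29585 = \frac{11711}{580} - 29585 = - \frac{17147589}{580}$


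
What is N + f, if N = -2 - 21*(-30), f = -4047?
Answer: -3419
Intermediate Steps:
N = 628 (N = -2 + 630 = 628)
N + f = 628 - 4047 = -3419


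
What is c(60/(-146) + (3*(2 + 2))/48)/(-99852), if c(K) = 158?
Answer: -79/49926 ≈ -0.0015823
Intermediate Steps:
c(60/(-146) + (3*(2 + 2))/48)/(-99852) = 158/(-99852) = 158*(-1/99852) = -79/49926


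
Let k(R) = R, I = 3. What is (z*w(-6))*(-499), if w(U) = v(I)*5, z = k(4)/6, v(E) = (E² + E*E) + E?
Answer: -34930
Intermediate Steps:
v(E) = E + 2*E² (v(E) = (E² + E²) + E = 2*E² + E = E + 2*E²)
z = ⅔ (z = 4/6 = 4*(⅙) = ⅔ ≈ 0.66667)
w(U) = 105 (w(U) = (3*(1 + 2*3))*5 = (3*(1 + 6))*5 = (3*7)*5 = 21*5 = 105)
(z*w(-6))*(-499) = ((⅔)*105)*(-499) = 70*(-499) = -34930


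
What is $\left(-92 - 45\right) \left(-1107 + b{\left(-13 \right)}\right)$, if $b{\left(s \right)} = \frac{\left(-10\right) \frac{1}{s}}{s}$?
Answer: $\frac{25631741}{169} \approx 1.5167 \cdot 10^{5}$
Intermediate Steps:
$b{\left(s \right)} = - \frac{10}{s^{2}}$
$\left(-92 - 45\right) \left(-1107 + b{\left(-13 \right)}\right) = \left(-92 - 45\right) \left(-1107 - \frac{10}{169}\right) = - 137 \left(-1107 - \frac{10}{169}\right) = \left(-137\right) \left(- \frac{187093}{169}\right) = \frac{25631741}{169}$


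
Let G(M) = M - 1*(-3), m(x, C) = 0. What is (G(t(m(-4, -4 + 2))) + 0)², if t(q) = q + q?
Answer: 9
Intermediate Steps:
t(q) = 2*q
G(M) = 3 + M (G(M) = M + 3 = 3 + M)
(G(t(m(-4, -4 + 2))) + 0)² = ((3 + 2*0) + 0)² = ((3 + 0) + 0)² = (3 + 0)² = 3² = 9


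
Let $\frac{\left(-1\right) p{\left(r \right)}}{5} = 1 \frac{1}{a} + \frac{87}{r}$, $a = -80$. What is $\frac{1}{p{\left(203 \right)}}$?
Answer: $- \frac{112}{233} \approx -0.48069$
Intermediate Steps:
$p{\left(r \right)} = \frac{1}{16} - \frac{435}{r}$ ($p{\left(r \right)} = - 5 \left(1 \frac{1}{-80} + \frac{87}{r}\right) = - 5 \left(1 \left(- \frac{1}{80}\right) + \frac{87}{r}\right) = - 5 \left(- \frac{1}{80} + \frac{87}{r}\right) = \frac{1}{16} - \frac{435}{r}$)
$\frac{1}{p{\left(203 \right)}} = \frac{1}{\frac{1}{16} \cdot \frac{1}{203} \left(-6960 + 203\right)} = \frac{1}{\frac{1}{16} \cdot \frac{1}{203} \left(-6757\right)} = \frac{1}{- \frac{233}{112}} = - \frac{112}{233}$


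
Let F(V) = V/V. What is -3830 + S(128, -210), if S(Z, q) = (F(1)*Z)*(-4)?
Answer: -4342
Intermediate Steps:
F(V) = 1
S(Z, q) = -4*Z (S(Z, q) = (1*Z)*(-4) = Z*(-4) = -4*Z)
-3830 + S(128, -210) = -3830 - 4*128 = -3830 - 512 = -4342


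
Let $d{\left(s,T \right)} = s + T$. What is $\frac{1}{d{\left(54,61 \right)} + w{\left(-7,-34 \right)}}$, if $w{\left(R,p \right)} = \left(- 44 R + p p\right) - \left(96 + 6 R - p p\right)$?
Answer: $\frac{1}{2681} \approx 0.000373$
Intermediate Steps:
$d{\left(s,T \right)} = T + s$
$w{\left(R,p \right)} = -96 - 50 R + 2 p^{2}$ ($w{\left(R,p \right)} = \left(- 44 R + p^{2}\right) - \left(96 - p^{2} + 6 R\right) = \left(p^{2} - 44 R\right) - \left(96 - p^{2} + 6 R\right) = -96 - 50 R + 2 p^{2}$)
$\frac{1}{d{\left(54,61 \right)} + w{\left(-7,-34 \right)}} = \frac{1}{\left(61 + 54\right) - \left(-254 - 2312\right)} = \frac{1}{115 + \left(-96 + 350 + 2 \cdot 1156\right)} = \frac{1}{115 + \left(-96 + 350 + 2312\right)} = \frac{1}{115 + 2566} = \frac{1}{2681}$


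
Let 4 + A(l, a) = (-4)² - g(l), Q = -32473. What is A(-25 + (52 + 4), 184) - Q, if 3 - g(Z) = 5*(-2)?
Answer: 32472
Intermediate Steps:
g(Z) = 13 (g(Z) = 3 - 5*(-2) = 3 - 1*(-10) = 3 + 10 = 13)
A(l, a) = -1 (A(l, a) = -4 + ((-4)² - 1*13) = -4 + (16 - 13) = -4 + 3 = -1)
A(-25 + (52 + 4), 184) - Q = -1 - 1*(-32473) = -1 + 32473 = 32472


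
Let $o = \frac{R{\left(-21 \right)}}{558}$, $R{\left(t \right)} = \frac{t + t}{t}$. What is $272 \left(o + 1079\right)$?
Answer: $\frac{81883424}{279} \approx 2.9349 \cdot 10^{5}$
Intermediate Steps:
$R{\left(t \right)} = 2$ ($R{\left(t \right)} = \frac{2 t}{t} = 2$)
$o = \frac{1}{279}$ ($o = \frac{2}{558} = 2 \cdot \frac{1}{558} = \frac{1}{279} \approx 0.0035842$)
$272 \left(o + 1079\right) = 272 \left(\frac{1}{279} + 1079\right) = 272 \cdot \frac{301042}{279} = \frac{81883424}{279}$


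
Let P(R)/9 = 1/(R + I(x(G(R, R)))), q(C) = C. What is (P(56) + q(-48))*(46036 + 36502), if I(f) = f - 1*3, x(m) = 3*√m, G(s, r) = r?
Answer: -9092633694/2305 - 4457052*√14/2305 ≈ -3.9520e+6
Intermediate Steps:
I(f) = -3 + f (I(f) = f - 3 = -3 + f)
P(R) = 9/(-3 + R + 3*√R) (P(R) = 9/(R + (-3 + 3*√R)) = 9/(-3 + R + 3*√R))
(P(56) + q(-48))*(46036 + 36502) = (9/(-3 + 56 + 3*√56) - 48)*(46036 + 36502) = (9/(-3 + 56 + 3*(2*√14)) - 48)*82538 = (9/(-3 + 56 + 6*√14) - 48)*82538 = (9/(53 + 6*√14) - 48)*82538 = (-48 + 9/(53 + 6*√14))*82538 = -3961824 + 742842/(53 + 6*√14)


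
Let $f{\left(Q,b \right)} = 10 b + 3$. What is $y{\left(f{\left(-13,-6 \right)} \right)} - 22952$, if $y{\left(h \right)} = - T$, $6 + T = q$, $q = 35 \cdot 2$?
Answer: $-23016$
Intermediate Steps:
$f{\left(Q,b \right)} = 3 + 10 b$
$q = 70$
$T = 64$ ($T = -6 + 70 = 64$)
$y{\left(h \right)} = -64$ ($y{\left(h \right)} = \left(-1\right) 64 = -64$)
$y{\left(f{\left(-13,-6 \right)} \right)} - 22952 = -64 - 22952 = -23016$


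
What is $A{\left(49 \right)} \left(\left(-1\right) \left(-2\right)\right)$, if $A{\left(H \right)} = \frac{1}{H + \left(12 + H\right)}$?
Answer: $\frac{1}{55} \approx 0.018182$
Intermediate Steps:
$A{\left(H \right)} = \frac{1}{12 + 2 H}$
$A{\left(49 \right)} \left(\left(-1\right) \left(-2\right)\right) = \frac{1}{2 \left(6 + 49\right)} \left(\left(-1\right) \left(-2\right)\right) = \frac{1}{2 \cdot 55} \cdot 2 = \frac{1}{2} \cdot \frac{1}{55} \cdot 2 = \frac{1}{110} \cdot 2 = \frac{1}{55}$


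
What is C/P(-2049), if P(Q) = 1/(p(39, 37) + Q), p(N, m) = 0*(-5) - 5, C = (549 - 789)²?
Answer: -118310400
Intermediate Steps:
C = 57600 (C = (-240)² = 57600)
p(N, m) = -5 (p(N, m) = 0 - 5 = -5)
P(Q) = 1/(-5 + Q)
C/P(-2049) = 57600/(1/(-5 - 2049)) = 57600/(1/(-2054)) = 57600/(-1/2054) = 57600*(-2054) = -118310400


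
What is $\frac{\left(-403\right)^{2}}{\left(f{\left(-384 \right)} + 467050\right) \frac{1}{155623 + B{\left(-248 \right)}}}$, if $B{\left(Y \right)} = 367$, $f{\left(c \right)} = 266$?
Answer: $\frac{12667089955}{233658} \approx 54212.0$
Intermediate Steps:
$\frac{\left(-403\right)^{2}}{\left(f{\left(-384 \right)} + 467050\right) \frac{1}{155623 + B{\left(-248 \right)}}} = \frac{\left(-403\right)^{2}}{\left(266 + 467050\right) \frac{1}{155623 + 367}} = \frac{162409}{467316 \cdot \frac{1}{155990}} = \frac{162409}{\frac{233658}{77995}} = 162409 \cdot \frac{77995}{233658} = \frac{12667089955}{233658}$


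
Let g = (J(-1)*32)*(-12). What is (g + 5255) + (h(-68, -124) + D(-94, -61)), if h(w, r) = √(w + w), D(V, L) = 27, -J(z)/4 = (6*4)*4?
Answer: 152738 + 2*I*√34 ≈ 1.5274e+5 + 11.662*I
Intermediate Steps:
J(z) = -384 (J(z) = -4*6*4*4 = -96*4 = -4*96 = -384)
h(w, r) = √2*√w (h(w, r) = √(2*w) = √2*√w)
g = 147456 (g = -384*32*(-12) = -12288*(-12) = 147456)
(g + 5255) + (h(-68, -124) + D(-94, -61)) = (147456 + 5255) + (√2*√(-68) + 27) = 152711 + (√2*(2*I*√17) + 27) = 152711 + (2*I*√34 + 27) = 152711 + (27 + 2*I*√34) = 152738 + 2*I*√34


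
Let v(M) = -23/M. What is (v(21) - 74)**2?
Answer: 2486929/441 ≈ 5639.3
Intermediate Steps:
(v(21) - 74)**2 = (-23/21 - 74)**2 = (-1577/21)**2 = 2486929/441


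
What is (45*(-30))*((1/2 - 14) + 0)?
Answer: 18225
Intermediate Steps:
(45*(-30))*((1/2 - 14) + 0) = -1350*((½ - 14) + 0) = -1350*(-27/2 + 0) = -1350*(-27/2) = 18225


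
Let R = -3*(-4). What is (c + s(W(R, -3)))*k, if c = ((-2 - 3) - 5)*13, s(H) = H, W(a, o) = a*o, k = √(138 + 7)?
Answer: -166*√145 ≈ -1998.9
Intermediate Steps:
k = √145 ≈ 12.042
R = 12
c = -130 (c = (-5 - 5)*13 = -10*13 = -130)
(c + s(W(R, -3)))*k = (-130 + 12*(-3))*√145 = (-130 - 36)*√145 = -166*√145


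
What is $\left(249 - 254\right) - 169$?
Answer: $-174$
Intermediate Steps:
$\left(249 - 254\right) - 169 = -5 - 169 = -174$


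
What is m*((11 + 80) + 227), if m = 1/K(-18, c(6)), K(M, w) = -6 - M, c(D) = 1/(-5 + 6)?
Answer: 53/2 ≈ 26.500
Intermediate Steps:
c(D) = 1 (c(D) = 1/1 = 1)
m = 1/12 (m = 1/(-6 - 1*(-18)) = 1/(-6 + 18) = 1/12 ≈ 0.083333)
m*((11 + 80) + 227) = ((11 + 80) + 227)/12 = (91 + 227)/12 = (1/12)*318 = 53/2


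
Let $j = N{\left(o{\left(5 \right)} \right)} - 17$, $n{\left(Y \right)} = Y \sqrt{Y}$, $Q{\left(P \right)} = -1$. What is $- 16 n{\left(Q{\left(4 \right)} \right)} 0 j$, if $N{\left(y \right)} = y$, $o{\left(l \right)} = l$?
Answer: $0$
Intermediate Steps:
$n{\left(Y \right)} = Y^{\frac{3}{2}}$
$j = -12$ ($j = 5 - 17 = -12$)
$- 16 n{\left(Q{\left(4 \right)} \right)} 0 j = - 16 \left(-1\right)^{\frac{3}{2}} \cdot 0 \left(-12\right) = - 16 - i 0 \left(-12\right) = \left(-16\right) 0 \left(-12\right) = 0 \left(-12\right) = 0$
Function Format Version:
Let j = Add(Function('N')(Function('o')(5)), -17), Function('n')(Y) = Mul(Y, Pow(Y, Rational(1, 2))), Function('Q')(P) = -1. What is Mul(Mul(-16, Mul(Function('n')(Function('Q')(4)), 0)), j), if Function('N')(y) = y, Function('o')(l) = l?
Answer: 0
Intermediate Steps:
Function('n')(Y) = Pow(Y, Rational(3, 2))
j = -12 (j = Add(5, -17) = -12)
Mul(Mul(-16, Mul(Function('n')(Function('Q')(4)), 0)), j) = Mul(Mul(-16, Mul(Pow(-1, Rational(3, 2)), 0)), -12) = Mul(Mul(-16, Mul(Mul(-1, I), 0)), -12) = Mul(Mul(-16, 0), -12) = Mul(0, -12) = 0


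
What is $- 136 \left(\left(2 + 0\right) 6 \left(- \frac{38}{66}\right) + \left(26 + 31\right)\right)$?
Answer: $- \frac{74936}{11} \approx -6812.4$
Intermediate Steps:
$- 136 \left(\left(2 + 0\right) 6 \left(- \frac{38}{66}\right) + \left(26 + 31\right)\right) = - 136 \left(2 \cdot 6 \left(\left(-38\right) \frac{1}{66}\right) + 57\right) = - 136 \left(12 \left(- \frac{19}{33}\right) + 57\right) = - 136 \left(- \frac{76}{11} + 57\right) = \left(-136\right) \frac{551}{11} = - \frac{74936}{11}$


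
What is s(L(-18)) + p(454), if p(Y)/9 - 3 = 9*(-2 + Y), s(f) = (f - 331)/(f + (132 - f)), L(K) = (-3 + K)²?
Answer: 219839/6 ≈ 36640.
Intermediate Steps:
s(f) = -331/132 + f/132 (s(f) = (-331 + f)/132 = (-331 + f)*(1/132) = -331/132 + f/132)
p(Y) = -135 + 81*Y (p(Y) = 27 + 9*(9*(-2 + Y)) = 27 + 9*(-18 + 9*Y) = 27 + (-162 + 81*Y) = -135 + 81*Y)
s(L(-18)) + p(454) = (-331/132 + (-3 - 18)²/132) + (-135 + 81*454) = (-331/132 + (1/132)*(-21)²) + (-135 + 36774) = (-331/132 + (1/132)*441) + 36639 = (-331/132 + 147/44) + 36639 = ⅚ + 36639 = 219839/6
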